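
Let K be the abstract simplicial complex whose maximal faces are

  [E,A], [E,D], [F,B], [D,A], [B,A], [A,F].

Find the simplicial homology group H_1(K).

H_1 ≅ Z^2.

Order the vertices as A < B < D < E < F. Listing each simplex with vertices in this order, K has dimension 1 with simplices:

  0-simplices (5): A, B, D, E, F
  1-simplices (6): AB, AD, AE, AF, BF, DE

so the chain groups are C_0 ≅ Z^5, C_1 ≅ Z^6.

The boundary map ∂_1: C_1 → C_0 maps an edge to its endpoints' difference, ∂[p,q] = q − p. For instance
  ∂AD = D − A.
The resulting 5×6 matrix has rank 4, and its Smith normal form has invariant factors (1,1,1,1).

Now H_k = ker ∂_k / im ∂_{k+1}, so:

  H_1: rank ker ∂_1 − rank ∂_2 = (6 − 4) − 0 = 2, and there is no ∂_2, so H_1 ≅ Z^2.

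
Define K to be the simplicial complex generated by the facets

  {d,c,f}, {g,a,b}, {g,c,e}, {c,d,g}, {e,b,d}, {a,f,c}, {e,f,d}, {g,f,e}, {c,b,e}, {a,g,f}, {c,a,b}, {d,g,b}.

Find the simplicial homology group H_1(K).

Fix the vertex order a < b < c < d < e < f < g and write every simplex with vertices in increasing order. Then dim K = 2 and the simplices of K are:

  0-simplices (7): a, b, c, d, e, f, g
  1-simplices (18): ab, ac, af, ag, bc, bd, be, bg, cd, ce, cf, cg, de, df, dg, ef, eg, fg
  2-simplices (12): abc, abg, acf, afg, bce, bde, bdg, cdf, cdg, ceg, def, efg

giving chain groups C_0 ≅ Z^7, C_1 ≅ Z^18, C_2 ≅ Z^12.

∂_1: C_1 → C_0 sends each edge [p,q] (with p < q) to q − p. For instance
  ∂bc = c − b.
The resulting 7×18 matrix has rank 6, and its Smith normal form has invariant factors (1,1,1,1,1,1).

The boundary map ∂_2: C_2 → C_1 sends each 2-simplex [p,q,r] to [q,r] − [p,r] + [p,q]. For instance
  ∂bce = ce − be + bc,
  ∂acf = cf − af + ac.
As a 18×12 matrix over Z this has rank 12, with invariant factors (1,1,1,1,1,1,1,1,1,1,1,2).

Computing H_k = (kernel of ∂_k) / (image of ∂_{k+1}):

  H_1: rank ker ∂_1 − rank ∂_2 = (18 − 6) − 12 = 0, and ∂_2 has invariant factor 2 > 1, so H_1 = Z/2.

H_1 = Z/2.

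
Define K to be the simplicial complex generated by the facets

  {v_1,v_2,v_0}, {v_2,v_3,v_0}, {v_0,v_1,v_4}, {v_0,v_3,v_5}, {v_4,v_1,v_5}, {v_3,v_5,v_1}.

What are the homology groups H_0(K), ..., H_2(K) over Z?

We work with the vertex ordering v_0 < v_1 < v_2 < v_3 < v_4 < v_5. The simplices of K, each written with vertices in increasing order, are:

  0-simplices (6): [v_0], [v_1], [v_2], [v_3], [v_4], [v_5]
  1-simplices (12): [v_0,v_1], [v_0,v_2], [v_0,v_3], [v_0,v_4], [v_0,v_5], [v_1,v_2], [v_1,v_3], [v_1,v_4], [v_1,v_5], [v_2,v_3], [v_3,v_5], [v_4,v_5]
  2-simplices (6): [v_0,v_1,v_2], [v_0,v_1,v_4], [v_0,v_2,v_3], [v_0,v_3,v_5], [v_1,v_3,v_5], [v_1,v_4,v_5]

so the chain groups are C_0 ≅ Z^6, C_1 ≅ Z^12, C_2 ≅ Z^6.

∂_1: C_1 → C_0 is given by ∂[p,q] = [q] − [p]. For instance
  ∂[v_1,v_5] = [v_5] − [v_1].
The resulting 6×12 matrix has rank 5, and its Smith normal form has invariant factors (1,1,1,1,1).

Boundary ∂_2: C_2 → C_1 maps a triangle to the signed sum of its edges. For instance
  ∂[v_0,v_1,v_4] = [v_1,v_4] − [v_0,v_4] + [v_0,v_1],
  ∂[v_0,v_2,v_3] = [v_2,v_3] − [v_0,v_3] + [v_0,v_2].
The resulting 12×6 matrix has rank 6, and its Smith normal form has invariant factors (1,1,1,1,1,1).

Now H_k = ker ∂_k / im ∂_{k+1}, so:

  H_0: rank C_0 − rank ∂_1 = 6 − 5 = 1, and the invariant factors of ∂_1 are all 1, so H_0 = Z.
  H_1: rank ker ∂_1 − rank ∂_2 = (12 − 5) − 6 = 1, and the invariant factors of ∂_2 are all 1, so H_1 = Z.
  H_2: rank ker ∂_2 − rank ∂_3 = (6 − 6) − 0 = 0, and there is no ∂_3, so H_2 = 0.

(K is a triangulation of the cylinder S^1 x I.)

H_0 ≅ Z,  H_1 ≅ Z,  H_2 = 0.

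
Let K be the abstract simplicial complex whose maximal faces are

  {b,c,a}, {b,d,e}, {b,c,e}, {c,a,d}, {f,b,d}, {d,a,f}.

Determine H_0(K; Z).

H_0 = Z.

We work with the vertex ordering a < b < c < d < e < f. The simplices of K, each written with vertices in increasing order, are:

  0-simplices (6): a, b, c, d, e, f
  1-simplices (12): ab, ac, ad, af, bc, bd, be, bf, cd, ce, de, df
  2-simplices (6): abc, acd, adf, bce, bde, bdf

Hence C_0 ≅ Z^6, C_1 ≅ Z^12, C_2 ≅ Z^6.

∂_1: C_1 → C_0 is given by ∂[p,q] = [q] − [p]. For instance
  ∂cd = d − c.
This gives a 6×12 integer matrix of rank 5; reducing to Smith normal form yields diagonal entries (1,1,1,1,1).

Boundary ∂_2: C_2 → C_1 sends each 2-simplex [p,q,r] to [q,r] − [p,r] + [p,q]. For instance
  ∂bdf = df − bf + bd,
  ∂bce = ce − be + bc.
The resulting 12×6 matrix has rank 6, and its Smith normal form has invariant factors (1,1,1,1,1,1).

Now H_k = ker ∂_k / im ∂_{k+1}, so:

  H_0: rank C_0 − rank ∂_1 = 6 − 5 = 1, and the invariant factors of ∂_1 are all 1, so H_0 ≅ Z.

(K is a triangulation of the cylinder S^1 x I.)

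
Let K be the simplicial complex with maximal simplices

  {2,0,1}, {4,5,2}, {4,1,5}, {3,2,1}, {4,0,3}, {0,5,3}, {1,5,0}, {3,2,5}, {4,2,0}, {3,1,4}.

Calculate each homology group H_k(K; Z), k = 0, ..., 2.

We work with the vertex ordering 0 < 1 < 2 < 3 < 4 < 5. The simplices of K, each written with vertices in increasing order, are:

  0-simplices (6): [0], [1], [2], [3], [4], [5]
  1-simplices (15): [0,1], [0,2], [0,3], [0,4], [0,5], [1,2], [1,3], [1,4], [1,5], [2,3], [2,4], [2,5], [3,4], [3,5], [4,5]
  2-simplices (10): [0,1,2], [0,1,5], [0,2,4], [0,3,4], [0,3,5], [1,2,3], [1,3,4], [1,4,5], [2,3,5], [2,4,5]

so the chain groups are C_0 ≅ Z^6, C_1 ≅ Z^15, C_2 ≅ Z^10.

∂_1: C_1 → C_0 sends each edge [p,q] (with p < q) to q − p.
As a 6×15 matrix over Z this has rank 5, with invariant factors (1,1,1,1,1).

∂_2: C_2 → C_1 maps a triangle to the signed sum of its edges. For instance
  ∂[1,3,4] = [3,4] − [1,4] + [1,3],
  ∂[1,4,5] = [4,5] − [1,5] + [1,4].
The 15×10 boundary matrix has rank 10 and Smith normal form diag(1,1,1,1,1,1,1,1,1,2).

Now H_k = ker ∂_k / im ∂_{k+1}, so:

  H_0: rank C_0 − rank ∂_1 = 6 − 5 = 1, and the invariant factors of ∂_1 are all 1, so H_0 ≅ Z.
  H_1: rank ker ∂_1 − rank ∂_2 = (15 − 5) − 10 = 0, and ∂_2 has invariant factor 2 > 1, so H_1 ≅ Z/2.
  H_2: rank ker ∂_2 − rank ∂_3 = (10 − 10) − 0 = 0, and there is no ∂_3, so H_2 ≅ 0.

As a check, the Euler characteristic is 6 − 15 + 10 = 1, which agrees with 1 − 0 + 0 = 1.
(K is a triangulation of the real projective plane RP^2.)

H_0 = Z,  H_1 = Z/2,  H_2 = 0.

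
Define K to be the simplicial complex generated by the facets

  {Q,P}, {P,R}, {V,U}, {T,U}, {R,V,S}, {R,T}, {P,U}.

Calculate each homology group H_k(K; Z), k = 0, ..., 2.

H_0 ≅ Z,  H_1 ≅ Z^2,  H_2 = 0.

K has 7 vertices, 9 edges, 1 triangle.
rank ∂_0 = 0, rank ∂_1 = 6 ⇒ b_0 = 7 − 0 − 6 = 1; all invariant factors of ∂_1 are 1 so no torsion. So H_0 = Z.
rank ∂_1 = 6, rank ∂_2 = 1 ⇒ b_1 = 9 − 6 − 1 = 2; all invariant factors of ∂_2 are 1 so no torsion. So H_1 = Z^2.
rank ∂_2 = 1, rank ∂_3 = 0 ⇒ b_2 = 1 − 1 − 0 = 0. So H_2 = 0.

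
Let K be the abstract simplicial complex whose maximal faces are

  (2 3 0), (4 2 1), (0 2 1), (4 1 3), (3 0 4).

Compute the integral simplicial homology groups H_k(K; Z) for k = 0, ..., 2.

Order the vertices as 0 < 1 < 2 < 3 < 4. Listing each simplex with vertices in this order, K has dimension 2 with simplices:

  0-simplices (5): [0], [1], [2], [3], [4]
  1-simplices (10): [0,1], [0,2], [0,3], [0,4], [1,2], [1,3], [1,4], [2,3], [2,4], [3,4]
  2-simplices (5): [0,1,2], [0,2,3], [0,3,4], [1,2,4], [1,3,4]

giving chain groups C_0 ≅ Z^5, C_1 ≅ Z^10, C_2 ≅ Z^5.

∂_1: C_1 → C_0 sends each edge [p,q] (with p < q) to q − p.
The 5×10 boundary matrix has rank 4 and Smith normal form diag(1,1,1,1).

∂_2: C_2 → C_1 maps a triangle to the signed sum of its edges. For instance
  ∂[1,3,4] = [3,4] − [1,4] + [1,3],
  ∂[0,3,4] = [3,4] − [0,4] + [0,3].
The 10×5 boundary matrix has rank 5 and Smith normal form diag(1,1,1,1,1).

Reading off H_k = ker ∂_k / im ∂_{k+1}:

  H_0: rank C_0 − rank ∂_1 = 5 − 4 = 1, and the invariant factors of ∂_1 are all 1, so H_0 ≅ Z.
  H_1: rank ker ∂_1 − rank ∂_2 = (10 − 4) − 5 = 1, and the invariant factors of ∂_2 are all 1, so H_1 ≅ Z.
  H_2: rank ker ∂_2 − rank ∂_3 = (5 − 5) − 0 = 0, and there is no ∂_3, so H_2 ≅ 0.

H_0 ≅ Z,  H_1 ≅ Z,  H_2 = 0.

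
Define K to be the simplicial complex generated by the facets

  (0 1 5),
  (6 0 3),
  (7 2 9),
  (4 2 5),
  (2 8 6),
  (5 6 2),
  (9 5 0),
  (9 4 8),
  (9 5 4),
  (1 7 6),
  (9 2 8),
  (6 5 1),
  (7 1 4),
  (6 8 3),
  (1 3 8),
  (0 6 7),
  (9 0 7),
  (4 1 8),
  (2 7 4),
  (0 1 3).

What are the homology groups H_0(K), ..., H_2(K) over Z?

H_0 = Z,  H_1 = Z ⊕ Z/2Z,  H_2 = 0.

Take the total order 0 < 1 < 2 < 3 < 4 < 5 < 6 < 7 < 8 < 9 on the vertex set. Then K (dimension 2) consists of the simplices:

  0-simplices (10): [0], [1], [2], [3], [4], [5], [6], [7], [8], [9]
  1-simplices (30): (30 of them)
  2-simplices (20): (20 of them)

Hence C_0 ≅ Z^10, C_1 ≅ Z^30, C_2 ≅ Z^20.

The boundary map ∂_1: C_1 → C_0 is given by ∂[p,q] = [q] − [p].
This gives a 10×30 integer matrix of rank 9; reducing to Smith normal form yields diagonal entries (1,1,1,1,1,1,1,1,1).

∂_2: C_2 → C_1 sends each 2-simplex [p,q,r] to [q,r] − [p,r] + [p,q]. For instance
  ∂[2,4,7] = [4,7] − [2,7] + [2,4],
  ∂[0,5,9] = [5,9] − [0,9] + [0,5].
This gives a 30×20 integer matrix of rank 20; reducing to Smith normal form yields diagonal entries (1,1,1,1,1,1,1,1,1,1,1,1,1,1,1,1,1,1,1,2).

Computing H_k = (kernel of ∂_k) / (image of ∂_{k+1}):

  H_0: rank C_0 − rank ∂_1 = 10 − 9 = 1, and the invariant factors of ∂_1 are all 1, so H_0 = Z.
  H_1: rank ker ∂_1 − rank ∂_2 = (30 − 9) − 20 = 1, and ∂_2 has invariant factor 2 > 1, so H_1 = Z ⊕ Z/2Z.
  H_2: rank ker ∂_2 − rank ∂_3 = (20 − 20) − 0 = 0, and there is no ∂_3, so H_2 = 0.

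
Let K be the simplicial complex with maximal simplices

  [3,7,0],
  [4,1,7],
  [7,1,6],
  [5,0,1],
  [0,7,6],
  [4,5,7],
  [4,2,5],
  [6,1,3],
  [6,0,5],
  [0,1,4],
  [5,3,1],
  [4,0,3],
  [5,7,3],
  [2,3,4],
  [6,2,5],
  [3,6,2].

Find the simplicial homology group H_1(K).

H_1 ≅ Z^2.

Order the vertices as 0 < 1 < 2 < 3 < 4 < 5 < 6 < 7. Listing each simplex with vertices in this order, K has dimension 2 with simplices:

  0-simplices (8): [0], [1], [2], [3], [4], [5], [6], [7]
  1-simplices (24): (24 of them)
  2-simplices (16): [0,1,4], [0,1,5], [0,3,4], [0,3,7], [0,5,6], [0,6,7], [1,3,5], [1,3,6], [1,4,7], [1,6,7], [2,3,4], [2,3,6], [2,4,5], [2,5,6], [3,5,7], [4,5,7]

Hence C_0 ≅ Z^8, C_1 ≅ Z^24, C_2 ≅ Z^16.

The boundary map ∂_1: C_1 → C_0 sends each edge [p,q] (with p < q) to q − p. For instance
  ∂[1,3] = [3] − [1].
As a 8×24 matrix over Z this has rank 7, with invariant factors (1,1,1,1,1,1,1).

∂_2: C_2 → C_1 maps a triangle to the signed sum of its edges. For instance
  ∂[3,5,7] = [5,7] − [3,7] + [3,5],
  ∂[0,6,7] = [6,7] − [0,7] + [0,6].
The resulting 24×16 matrix has rank 15, and its Smith normal form has invariant factors (1,1,1,1,1,1,1,1,1,1,1,1,1,1,1).

Reading off H_k = ker ∂_k / im ∂_{k+1}:

  H_1: rank ker ∂_1 − rank ∂_2 = (24 − 7) − 15 = 2, and the invariant factors of ∂_2 are all 1, so H_1 = Z^2.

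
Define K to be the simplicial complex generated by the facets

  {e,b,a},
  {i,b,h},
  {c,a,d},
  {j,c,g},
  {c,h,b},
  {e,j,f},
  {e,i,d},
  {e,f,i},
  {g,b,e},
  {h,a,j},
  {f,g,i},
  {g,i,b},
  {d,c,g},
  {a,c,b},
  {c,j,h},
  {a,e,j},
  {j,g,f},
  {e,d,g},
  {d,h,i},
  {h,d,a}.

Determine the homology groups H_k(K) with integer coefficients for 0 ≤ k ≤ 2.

H_0 = Z,  H_1 = Z ⊕ Z/2,  H_2 = 0.

Order the vertices as a < b < c < d < e < f < g < h < i < j. Listing each simplex with vertices in this order, K has dimension 2 with simplices:

  0-simplices (10): a, b, c, d, e, f, g, h, i, j
  1-simplices (30): ab, ac, ad, ae, ah, aj, bc, be, bg, bh, bi, cd, cg, ch, cj, de, dg, dh, di, ef, eg, ei, ej, fg, fi, fj, gi, gj, hi, hj
  2-simplices (20): abc, abe, acd, adh, aej, ahj, bch, beg, bgi, bhi, cdg, cgj, chj, deg, dei, dhi, efi, efj, fgi, fgj

so the chain groups are C_0 ≅ Z^10, C_1 ≅ Z^30, C_2 ≅ Z^20.

∂_1: C_1 → C_0 sends each edge [p,q] (with p < q) to q − p. For instance
  ∂ef = f − e.
The resulting 10×30 matrix has rank 9, and its Smith normal form has invariant factors (1,1,1,1,1,1,1,1,1).

Boundary ∂_2: C_2 → C_1 maps a triangle to the signed sum of its edges. For instance
  ∂acd = cd − ad + ac,
  ∂fgi = gi − fi + fg.
As a 30×20 matrix over Z this has rank 20, with invariant factors (1,1,1,1,1,1,1,1,1,1,1,1,1,1,1,1,1,1,1,2).

Now H_k = ker ∂_k / im ∂_{k+1}, so:

  H_0: rank C_0 − rank ∂_1 = 10 − 9 = 1, and the invariant factors of ∂_1 are all 1, so H_0 ≅ Z.
  H_1: rank ker ∂_1 − rank ∂_2 = (30 − 9) − 20 = 1, and ∂_2 has invariant factor 2 > 1, so H_1 ≅ Z ⊕ Z/2.
  H_2: rank ker ∂_2 − rank ∂_3 = (20 − 20) − 0 = 0, and there is no ∂_3, so H_2 ≅ 0.

As a check, the Euler characteristic is 10 − 30 + 20 = 0, which agrees with 1 − 1 + 0 = 0.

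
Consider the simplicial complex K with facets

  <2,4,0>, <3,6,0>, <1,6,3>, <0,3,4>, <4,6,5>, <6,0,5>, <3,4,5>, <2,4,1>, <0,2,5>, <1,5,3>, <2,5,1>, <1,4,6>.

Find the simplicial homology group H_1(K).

H_1 ≅ Z/2Z.

We work with the vertex ordering 0 < 1 < 2 < 3 < 4 < 5 < 6. The simplices of K, each written with vertices in increasing order, are:

  0-simplices (7): [0], [1], [2], [3], [4], [5], [6]
  1-simplices (18): [0,2], [0,3], [0,4], [0,5], [0,6], [1,2], [1,3], [1,4], [1,5], [1,6], [2,4], [2,5], [3,4], [3,5], [3,6], [4,5], [4,6], [5,6]
  2-simplices (12): [0,2,4], [0,2,5], [0,3,4], [0,3,6], [0,5,6], [1,2,4], [1,2,5], [1,3,5], [1,3,6], [1,4,6], [3,4,5], [4,5,6]

Hence C_0 ≅ Z^7, C_1 ≅ Z^18, C_2 ≅ Z^12.

Boundary ∂_1: C_1 → C_0 sends each edge [p,q] (with p < q) to q − p. For instance
  ∂[0,5] = [5] − [0].
The 7×18 boundary matrix has rank 6 and Smith normal form diag(1,1,1,1,1,1).

Boundary ∂_2: C_2 → C_1 sends each 2-simplex [p,q,r] to [q,r] − [p,r] + [p,q]. For instance
  ∂[1,3,5] = [3,5] − [1,5] + [1,3],
  ∂[0,2,5] = [2,5] − [0,5] + [0,2].
As a 18×12 matrix over Z this has rank 12, with invariant factors (1,1,1,1,1,1,1,1,1,1,1,2).

Now H_k = ker ∂_k / im ∂_{k+1}, so:

  H_1: rank ker ∂_1 − rank ∂_2 = (18 − 6) − 12 = 0, and ∂_2 has invariant factor 2 > 1, so H_1 = Z/2Z.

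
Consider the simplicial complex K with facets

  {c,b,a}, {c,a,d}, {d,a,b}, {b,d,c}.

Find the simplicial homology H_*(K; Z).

H_0 = Z,  H_1 = 0,  H_2 = Z.

Fix the vertex order a < b < c < d and write every simplex with vertices in increasing order. Then dim K = 2 and the simplices of K are:

  0-simplices (4): a, b, c, d
  1-simplices (6): ab, ac, ad, bc, bd, cd
  2-simplices (4): abc, abd, acd, bcd

so the chain groups are C_0 ≅ Z^4, C_1 ≅ Z^6, C_2 ≅ Z^4.

∂_1: C_1 → C_0 maps an edge to its endpoints' difference, ∂[p,q] = q − p. For instance
  ∂ad = d − a.
As a 4×6 matrix over Z this has rank 3, with invariant factors (1,1,1).

∂_2: C_2 → C_1 maps a triangle to the signed sum of its edges. For instance
  ∂acd = cd − ad + ac,
  ∂abc = bc − ac + ab.
The 6×4 boundary matrix has rank 3 and Smith normal form diag(1,1,1).

Computing H_k = (kernel of ∂_k) / (image of ∂_{k+1}):

  H_0: rank C_0 − rank ∂_1 = 4 − 3 = 1, and the invariant factors of ∂_1 are all 1, so H_0 ≅ Z.
  H_1: rank ker ∂_1 − rank ∂_2 = (6 − 3) − 3 = 0, and the invariant factors of ∂_2 are all 1, so H_1 ≅ 0.
  H_2: rank ker ∂_2 − rank ∂_3 = (4 − 3) − 0 = 1, and there is no ∂_3, so H_2 ≅ Z.

As a check, the Euler characteristic is 4 − 6 + 4 = 2, which agrees with 1 − 0 + 1 = 2.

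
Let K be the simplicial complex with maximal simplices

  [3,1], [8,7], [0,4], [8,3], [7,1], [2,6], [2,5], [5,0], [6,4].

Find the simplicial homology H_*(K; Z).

H_0 = Z^2,  H_1 = Z^2.

We work with the vertex ordering 0 < 1 < 2 < 3 < 4 < 5 < 6 < 7 < 8. The simplices of K, each written with vertices in increasing order, are:

  0-simplices (9): [0], [1], [2], [3], [4], [5], [6], [7], [8]
  1-simplices (9): [0,4], [0,5], [1,3], [1,7], [2,5], [2,6], [3,8], [4,6], [7,8]

Hence C_0 ≅ Z^9, C_1 ≅ Z^9.

Boundary ∂_1: C_1 → C_0 maps an edge to its endpoints' difference, ∂[p,q] = q − p.
As a 9×9 matrix over Z this has rank 7, with invariant factors (1,1,1,1,1,1,1).

Reading off H_k = ker ∂_k / im ∂_{k+1}:

  H_0: rank C_0 − rank ∂_1 = 9 − 7 = 2, and the invariant factors of ∂_1 are all 1, so H_0 = Z^2.
  H_1: rank ker ∂_1 − rank ∂_2 = (9 − 7) − 0 = 2, and there is no ∂_2, so H_1 = Z^2.

(K is a triangulation of the disjoint union of the circle S^1 and the circle S^1.)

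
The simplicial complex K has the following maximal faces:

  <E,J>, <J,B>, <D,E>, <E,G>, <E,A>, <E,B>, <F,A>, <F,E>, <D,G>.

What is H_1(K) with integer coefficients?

H_1 ≅ Z^3.

K has 7 vertices, 9 edges.
rank ∂_1 = 6, rank ∂_2 = 0 ⇒ b_1 = 9 − 6 − 0 = 3. So H_1 = Z^3.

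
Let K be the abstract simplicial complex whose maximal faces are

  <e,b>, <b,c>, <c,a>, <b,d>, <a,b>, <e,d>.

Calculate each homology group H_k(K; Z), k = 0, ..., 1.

Fix the vertex order a < b < c < d < e and write every simplex with vertices in increasing order. Then dim K = 1 and the simplices of K are:

  0-simplices (5): a, b, c, d, e
  1-simplices (6): ab, ac, bc, bd, be, de

so the chain groups are C_0 ≅ Z^5, C_1 ≅ Z^6.

Boundary ∂_1: C_1 → C_0 is given by ∂[p,q] = [q] − [p].
As a 5×6 matrix over Z this has rank 4, with invariant factors (1,1,1,1).

Reading off H_k = ker ∂_k / im ∂_{k+1}:

  H_0: rank C_0 − rank ∂_1 = 5 − 4 = 1, and the invariant factors of ∂_1 are all 1, so H_0 = Z.
  H_1: rank ker ∂_1 − rank ∂_2 = (6 − 4) − 0 = 2, and there is no ∂_2, so H_1 = Z^2.

H_0 = Z,  H_1 = Z^2.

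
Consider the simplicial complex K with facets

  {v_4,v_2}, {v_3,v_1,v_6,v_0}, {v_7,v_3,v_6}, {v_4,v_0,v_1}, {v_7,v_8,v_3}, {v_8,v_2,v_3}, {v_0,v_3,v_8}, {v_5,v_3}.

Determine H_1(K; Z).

H_1 = Z.

Take the total order v_0 < v_1 < v_2 < v_3 < v_4 < v_5 < v_6 < v_7 < v_8 on the vertex set. Then K (dimension 3) consists of the simplices:

  0-simplices (9): [v_0], [v_1], [v_2], [v_3], [v_4], [v_5], [v_6], [v_7], [v_8]
  1-simplices (17): (17 of them)
  2-simplices (9): [v_0,v_1,v_3], [v_0,v_1,v_4], [v_0,v_1,v_6], [v_0,v_3,v_6], [v_0,v_3,v_8], [v_1,v_3,v_6], [v_2,v_3,v_8], [v_3,v_6,v_7], [v_3,v_7,v_8]
  3-simplices (1): [v_0,v_1,v_3,v_6]

so the chain groups are C_0 ≅ Z^9, C_1 ≅ Z^17, C_2 ≅ Z^9, C_3 ≅ Z^1.

Boundary ∂_1: C_1 → C_0 is given by ∂[p,q] = [q] − [p]. For instance
  ∂[v_2,v_8] = [v_8] − [v_2].
The resulting 9×17 matrix has rank 8, and its Smith normal form has invariant factors (1,1,1,1,1,1,1,1).

Boundary ∂_2: C_2 → C_1 sends each 2-simplex [p,q,r] to [q,r] − [p,r] + [p,q]. For instance
  ∂[v_3,v_7,v_8] = [v_7,v_8] − [v_3,v_8] + [v_3,v_7],
  ∂[v_0,v_3,v_8] = [v_3,v_8] − [v_0,v_8] + [v_0,v_3].
This gives a 17×9 integer matrix of rank 8; reducing to Smith normal form yields diagonal entries (1,1,1,1,1,1,1,1).

Boundary ∂_3: C_3 → C_2 sends each 3-simplex σ to the alternating sum Σ_i (−1)^i (σ with its i-th vertex removed). For instance
  ∂[v_0,v_1,v_3,v_6] = [v_1,v_3,v_6] − [v_0,v_3,v_6] + [v_0,v_1,v_6] − [v_0,v_1,v_3].
The resulting 9×1 matrix has rank 1, and its Smith normal form has invariant factors (1).

Computing H_k = (kernel of ∂_k) / (image of ∂_{k+1}):

  H_1: rank ker ∂_1 − rank ∂_2 = (17 − 8) − 8 = 1, and the invariant factors of ∂_2 are all 1, so H_1 ≅ Z.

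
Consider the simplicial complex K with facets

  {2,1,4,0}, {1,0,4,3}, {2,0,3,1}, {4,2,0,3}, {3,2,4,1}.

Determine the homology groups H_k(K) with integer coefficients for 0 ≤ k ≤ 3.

Take the total order 0 < 1 < 2 < 3 < 4 on the vertex set. Then K (dimension 3) consists of the simplices:

  0-simplices (5): [0], [1], [2], [3], [4]
  1-simplices (10): [0,1], [0,2], [0,3], [0,4], [1,2], [1,3], [1,4], [2,3], [2,4], [3,4]
  2-simplices (10): [0,1,2], [0,1,3], [0,1,4], [0,2,3], [0,2,4], [0,3,4], [1,2,3], [1,2,4], [1,3,4], [2,3,4]
  3-simplices (5): [0,1,2,3], [0,1,2,4], [0,1,3,4], [0,2,3,4], [1,2,3,4]

giving chain groups C_0 ≅ Z^5, C_1 ≅ Z^10, C_2 ≅ Z^10, C_3 ≅ Z^5.

∂_1: C_1 → C_0 maps an edge to its endpoints' difference, ∂[p,q] = q − p.
This gives a 5×10 integer matrix of rank 4; reducing to Smith normal form yields diagonal entries (1,1,1,1).

∂_2: C_2 → C_1 acts by ∂[p,q,r] = [q,r] − [p,r] + [p,q]. For instance
  ∂[1,3,4] = [3,4] − [1,4] + [1,3],
  ∂[0,1,2] = [1,2] − [0,2] + [0,1].
The resulting 10×10 matrix has rank 6, and its Smith normal form has invariant factors (1,1,1,1,1,1).

∂_3: C_3 → C_2 sends each 3-simplex σ to the alternating sum Σ_i (−1)^i (σ with its i-th vertex removed). For instance
  ∂[0,2,3,4] = [2,3,4] − [0,3,4] + [0,2,4] − [0,2,3],
  ∂[1,2,3,4] = [2,3,4] − [1,3,4] + [1,2,4] − [1,2,3].
As a 10×5 matrix over Z this has rank 4, with invariant factors (1,1,1,1).

Reading off H_k = ker ∂_k / im ∂_{k+1}:

  H_0: rank C_0 − rank ∂_1 = 5 − 4 = 1, and the invariant factors of ∂_1 are all 1, so H_0 ≅ Z.
  H_1: rank ker ∂_1 − rank ∂_2 = (10 − 4) − 6 = 0, and the invariant factors of ∂_2 are all 1, so H_1 ≅ 0.
  H_2: rank ker ∂_2 − rank ∂_3 = (10 − 6) − 4 = 0, and the invariant factors of ∂_3 are all 1, so H_2 ≅ 0.
  H_3: rank ker ∂_3 − rank ∂_4 = (5 − 4) − 0 = 1, and there is no ∂_4, so H_3 ≅ Z.

H_0 ≅ Z,  H_1 = 0,  H_2 = 0,  H_3 ≅ Z.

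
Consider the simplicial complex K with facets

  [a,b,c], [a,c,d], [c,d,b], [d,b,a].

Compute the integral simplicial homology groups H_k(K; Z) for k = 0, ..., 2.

Take the total order a < b < c < d on the vertex set. Then K (dimension 2) consists of the simplices:

  0-simplices (4): a, b, c, d
  1-simplices (6): ab, ac, ad, bc, bd, cd
  2-simplices (4): abc, abd, acd, bcd

Hence C_0 ≅ Z^4, C_1 ≅ Z^6, C_2 ≅ Z^4.

∂_1: C_1 → C_0 is given by ∂[p,q] = [q] − [p]. For instance
  ∂cd = d − c.
As a 4×6 matrix over Z this has rank 3, with invariant factors (1,1,1).

The boundary map ∂_2: C_2 → C_1 acts by ∂[p,q,r] = [q,r] − [p,r] + [p,q]. For instance
  ∂abc = bc − ac + ab,
  ∂bcd = cd − bd + bc.
The 6×4 boundary matrix has rank 3 and Smith normal form diag(1,1,1).

Reading off H_k = ker ∂_k / im ∂_{k+1}:

  H_0: rank C_0 − rank ∂_1 = 4 − 3 = 1, and the invariant factors of ∂_1 are all 1, so H_0 ≅ Z.
  H_1: rank ker ∂_1 − rank ∂_2 = (6 − 3) − 3 = 0, and the invariant factors of ∂_2 are all 1, so H_1 ≅ 0.
  H_2: rank ker ∂_2 − rank ∂_3 = (4 − 3) − 0 = 1, and there is no ∂_3, so H_2 ≅ Z.

H_0 ≅ Z,  H_1 = 0,  H_2 ≅ Z.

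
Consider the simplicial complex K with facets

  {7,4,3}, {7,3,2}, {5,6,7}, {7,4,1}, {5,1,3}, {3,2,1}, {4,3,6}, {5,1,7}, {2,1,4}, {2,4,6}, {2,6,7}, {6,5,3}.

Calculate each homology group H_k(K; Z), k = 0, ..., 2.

H_0 ≅ Z,  H_1 ≅ Z/2,  H_2 = 0.

Fix the vertex order 1 < 2 < 3 < 4 < 5 < 6 < 7 and write every simplex with vertices in increasing order. Then dim K = 2 and the simplices of K are:

  0-simplices (7): [1], [2], [3], [4], [5], [6], [7]
  1-simplices (18): [1,2], [1,3], [1,4], [1,5], [1,7], [2,3], [2,4], [2,6], [2,7], [3,4], [3,5], [3,6], [3,7], [4,6], [4,7], [5,6], [5,7], [6,7]
  2-simplices (12): [1,2,3], [1,2,4], [1,3,5], [1,4,7], [1,5,7], [2,3,7], [2,4,6], [2,6,7], [3,4,6], [3,4,7], [3,5,6], [5,6,7]

Hence C_0 ≅ Z^7, C_1 ≅ Z^18, C_2 ≅ Z^12.

Boundary ∂_1: C_1 → C_0 is given by ∂[p,q] = [q] − [p]. For instance
  ∂[3,4] = [4] − [3].
As a 7×18 matrix over Z this has rank 6, with invariant factors (1,1,1,1,1,1).

∂_2: C_2 → C_1 acts by ∂[p,q,r] = [q,r] − [p,r] + [p,q]. For instance
  ∂[1,4,7] = [4,7] − [1,7] + [1,4],
  ∂[2,3,7] = [3,7] − [2,7] + [2,3].
As a 18×12 matrix over Z this has rank 12, with invariant factors (1,1,1,1,1,1,1,1,1,1,1,2).

From H_k ≅ ker(∂_k) / im(∂_{k+1}) we obtain:

  H_0: rank C_0 − rank ∂_1 = 7 − 6 = 1, and the invariant factors of ∂_1 are all 1, so H_0 ≅ Z.
  H_1: rank ker ∂_1 − rank ∂_2 = (18 − 6) − 12 = 0, and ∂_2 has invariant factor 2 > 1, so H_1 ≅ Z/2.
  H_2: rank ker ∂_2 − rank ∂_3 = (12 − 12) − 0 = 0, and there is no ∂_3, so H_2 ≅ 0.

(K is a triangulation of the real projective plane RP^2.)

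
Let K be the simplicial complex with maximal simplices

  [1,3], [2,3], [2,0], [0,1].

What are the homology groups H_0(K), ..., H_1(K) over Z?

We work with the vertex ordering 0 < 1 < 2 < 3. The simplices of K, each written with vertices in increasing order, are:

  0-simplices (4): [0], [1], [2], [3]
  1-simplices (4): [0,1], [0,2], [1,3], [2,3]

so the chain groups are C_0 ≅ Z^4, C_1 ≅ Z^4.

∂_1: C_1 → C_0 maps an edge to its endpoints' difference, ∂[p,q] = q − p.
The resulting 4×4 matrix has rank 3, and its Smith normal form has invariant factors (1,1,1).

From H_k ≅ ker(∂_k) / im(∂_{k+1}) we obtain:

  H_0: rank C_0 − rank ∂_1 = 4 − 3 = 1, and the invariant factors of ∂_1 are all 1, so H_0 ≅ Z.
  H_1: rank ker ∂_1 − rank ∂_2 = (4 − 3) − 0 = 1, and there is no ∂_2, so H_1 ≅ Z.

(K is a triangulation of the circle S^1.)

H_0 ≅ Z,  H_1 ≅ Z.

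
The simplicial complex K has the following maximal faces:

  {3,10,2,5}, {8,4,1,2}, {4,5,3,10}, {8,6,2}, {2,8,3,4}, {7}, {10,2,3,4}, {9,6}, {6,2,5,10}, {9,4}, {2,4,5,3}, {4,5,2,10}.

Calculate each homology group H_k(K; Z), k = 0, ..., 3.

K has 10 vertices, 22 edges, 20 triangles, 8 3-simplices.
rank ∂_0 = 0, rank ∂_1 = 8 ⇒ b_0 = 10 − 0 − 8 = 2; all invariant factors of ∂_1 are 1 so no torsion. So H_0 ≅ Z^2.
rank ∂_1 = 8, rank ∂_2 = 13 ⇒ b_1 = 22 − 8 − 13 = 1; all invariant factors of ∂_2 are 1 so no torsion. So H_1 ≅ Z.
rank ∂_2 = 13, rank ∂_3 = 7 ⇒ b_2 = 20 − 13 − 7 = 0; all invariant factors of ∂_3 are 1 so no torsion. So H_2 ≅ 0.
rank ∂_3 = 7, rank ∂_4 = 0 ⇒ b_3 = 8 − 7 − 0 = 1. So H_3 ≅ Z.

H_0 ≅ Z^2,  H_1 ≅ Z,  H_2 = 0,  H_3 ≅ Z.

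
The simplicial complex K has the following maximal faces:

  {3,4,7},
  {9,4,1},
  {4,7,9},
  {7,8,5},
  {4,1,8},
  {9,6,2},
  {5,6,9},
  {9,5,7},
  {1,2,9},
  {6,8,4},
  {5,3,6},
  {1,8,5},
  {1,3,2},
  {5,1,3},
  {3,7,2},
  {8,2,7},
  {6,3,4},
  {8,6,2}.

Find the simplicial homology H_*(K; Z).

K has 9 vertices, 27 edges, 18 triangles.
rank ∂_0 = 0, rank ∂_1 = 8 ⇒ b_0 = 9 − 0 − 8 = 1; all invariant factors of ∂_1 are 1 so no torsion. So H_0 ≅ Z.
rank ∂_1 = 8, rank ∂_2 = 17 ⇒ b_1 = 27 − 8 − 17 = 2; all invariant factors of ∂_2 are 1 so no torsion. So H_1 ≅ Z^2.
rank ∂_2 = 17, rank ∂_3 = 0 ⇒ b_2 = 18 − 17 − 0 = 1. So H_2 ≅ Z.

H_0 = Z,  H_1 = Z^2,  H_2 = Z.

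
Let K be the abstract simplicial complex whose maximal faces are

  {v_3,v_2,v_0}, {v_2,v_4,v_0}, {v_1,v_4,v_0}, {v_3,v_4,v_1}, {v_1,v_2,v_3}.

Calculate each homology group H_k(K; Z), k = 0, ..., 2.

Fix the vertex order v_0 < v_1 < v_2 < v_3 < v_4 and write every simplex with vertices in increasing order. Then dim K = 2 and the simplices of K are:

  0-simplices (5): [v_0], [v_1], [v_2], [v_3], [v_4]
  1-simplices (10): [v_0,v_1], [v_0,v_2], [v_0,v_3], [v_0,v_4], [v_1,v_2], [v_1,v_3], [v_1,v_4], [v_2,v_3], [v_2,v_4], [v_3,v_4]
  2-simplices (5): [v_0,v_1,v_4], [v_0,v_2,v_3], [v_0,v_2,v_4], [v_1,v_2,v_3], [v_1,v_3,v_4]

giving chain groups C_0 ≅ Z^5, C_1 ≅ Z^10, C_2 ≅ Z^5.

The boundary map ∂_1: C_1 → C_0 maps an edge to its endpoints' difference, ∂[p,q] = q − p.
The resulting 5×10 matrix has rank 4, and its Smith normal form has invariant factors (1,1,1,1).

∂_2: C_2 → C_1 maps a triangle to the signed sum of its edges. For instance
  ∂[v_0,v_1,v_4] = [v_1,v_4] − [v_0,v_4] + [v_0,v_1],
  ∂[v_1,v_3,v_4] = [v_3,v_4] − [v_1,v_4] + [v_1,v_3].
This gives a 10×5 integer matrix of rank 5; reducing to Smith normal form yields diagonal entries (1,1,1,1,1).

Computing H_k = (kernel of ∂_k) / (image of ∂_{k+1}):

  H_0: rank C_0 − rank ∂_1 = 5 − 4 = 1, and the invariant factors of ∂_1 are all 1, so H_0 ≅ Z.
  H_1: rank ker ∂_1 − rank ∂_2 = (10 − 4) − 5 = 1, and the invariant factors of ∂_2 are all 1, so H_1 ≅ Z.
  H_2: rank ker ∂_2 − rank ∂_3 = (5 − 5) − 0 = 0, and there is no ∂_3, so H_2 ≅ 0.

H_0 = Z,  H_1 = Z,  H_2 = 0.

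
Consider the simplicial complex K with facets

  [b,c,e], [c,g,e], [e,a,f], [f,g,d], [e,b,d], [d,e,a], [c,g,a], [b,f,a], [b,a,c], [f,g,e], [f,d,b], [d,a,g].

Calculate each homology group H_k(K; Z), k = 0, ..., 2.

H_0 ≅ Z,  H_1 ≅ Z/2Z,  H_2 = 0.

K has 7 vertices, 18 edges, 12 triangles.
rank ∂_0 = 0, rank ∂_1 = 6 ⇒ b_0 = 7 − 0 − 6 = 1; all invariant factors of ∂_1 are 1 so no torsion. So H_0 ≅ Z.
rank ∂_1 = 6, rank ∂_2 = 12 ⇒ b_1 = 18 − 6 − 12 = 0; ∂_2 has invariant factor(s) [2] giving torsion. So H_1 ≅ Z/2Z.
rank ∂_2 = 12, rank ∂_3 = 0 ⇒ b_2 = 12 − 12 − 0 = 0. So H_2 ≅ 0.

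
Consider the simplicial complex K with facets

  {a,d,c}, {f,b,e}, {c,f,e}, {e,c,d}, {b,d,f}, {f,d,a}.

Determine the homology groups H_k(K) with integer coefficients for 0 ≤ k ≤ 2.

Take the total order a < b < c < d < e < f on the vertex set. Then K (dimension 2) consists of the simplices:

  0-simplices (6): a, b, c, d, e, f
  1-simplices (12): ac, ad, af, bd, be, bf, cd, ce, cf, de, df, ef
  2-simplices (6): acd, adf, bdf, bef, cde, cef

giving chain groups C_0 ≅ Z^6, C_1 ≅ Z^12, C_2 ≅ Z^6.

Boundary ∂_1: C_1 → C_0 maps an edge to its endpoints' difference, ∂[p,q] = q − p. For instance
  ∂ce = e − c.
The resulting 6×12 matrix has rank 5, and its Smith normal form has invariant factors (1,1,1,1,1).

∂_2: C_2 → C_1 acts by ∂[p,q,r] = [q,r] − [p,r] + [p,q]. For instance
  ∂bdf = df − bf + bd,
  ∂cde = de − ce + cd.
This gives a 12×6 integer matrix of rank 6; reducing to Smith normal form yields diagonal entries (1,1,1,1,1,1).

Computing H_k = (kernel of ∂_k) / (image of ∂_{k+1}):

  H_0: rank C_0 − rank ∂_1 = 6 − 5 = 1, and the invariant factors of ∂_1 are all 1, so H_0 ≅ Z.
  H_1: rank ker ∂_1 − rank ∂_2 = (12 − 5) − 6 = 1, and the invariant factors of ∂_2 are all 1, so H_1 ≅ Z.
  H_2: rank ker ∂_2 − rank ∂_3 = (6 − 6) − 0 = 0, and there is no ∂_3, so H_2 ≅ 0.

As a check, the Euler characteristic is 6 − 12 + 6 = 0, which agrees with 1 − 1 + 0 = 0.

H_0 = Z,  H_1 = Z,  H_2 = 0.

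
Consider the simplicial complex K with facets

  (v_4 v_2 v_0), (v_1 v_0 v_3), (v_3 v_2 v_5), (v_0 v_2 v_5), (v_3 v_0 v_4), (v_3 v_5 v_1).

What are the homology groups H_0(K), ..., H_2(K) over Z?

H_0 = Z,  H_1 = Z,  H_2 = 0.

Fix the vertex order v_0 < v_1 < v_2 < v_3 < v_4 < v_5 and write every simplex with vertices in increasing order. Then dim K = 2 and the simplices of K are:

  0-simplices (6): [v_0], [v_1], [v_2], [v_3], [v_4], [v_5]
  1-simplices (12): [v_0,v_1], [v_0,v_2], [v_0,v_3], [v_0,v_4], [v_0,v_5], [v_1,v_3], [v_1,v_5], [v_2,v_3], [v_2,v_4], [v_2,v_5], [v_3,v_4], [v_3,v_5]
  2-simplices (6): [v_0,v_1,v_3], [v_0,v_2,v_4], [v_0,v_2,v_5], [v_0,v_3,v_4], [v_1,v_3,v_5], [v_2,v_3,v_5]

giving chain groups C_0 ≅ Z^6, C_1 ≅ Z^12, C_2 ≅ Z^6.

∂_1: C_1 → C_0 maps an edge to its endpoints' difference, ∂[p,q] = q − p.
This gives a 6×12 integer matrix of rank 5; reducing to Smith normal form yields diagonal entries (1,1,1,1,1).

Boundary ∂_2: C_2 → C_1 maps a triangle to the signed sum of its edges. For instance
  ∂[v_1,v_3,v_5] = [v_3,v_5] − [v_1,v_5] + [v_1,v_3],
  ∂[v_0,v_1,v_3] = [v_1,v_3] − [v_0,v_3] + [v_0,v_1].
This gives a 12×6 integer matrix of rank 6; reducing to Smith normal form yields diagonal entries (1,1,1,1,1,1).

Computing H_k = (kernel of ∂_k) / (image of ∂_{k+1}):

  H_0: rank C_0 − rank ∂_1 = 6 − 5 = 1, and the invariant factors of ∂_1 are all 1, so H_0 ≅ Z.
  H_1: rank ker ∂_1 − rank ∂_2 = (12 − 5) − 6 = 1, and the invariant factors of ∂_2 are all 1, so H_1 ≅ Z.
  H_2: rank ker ∂_2 − rank ∂_3 = (6 − 6) − 0 = 0, and there is no ∂_3, so H_2 ≅ 0.

As a check, the Euler characteristic is 6 − 12 + 6 = 0, which agrees with 1 − 1 + 0 = 0.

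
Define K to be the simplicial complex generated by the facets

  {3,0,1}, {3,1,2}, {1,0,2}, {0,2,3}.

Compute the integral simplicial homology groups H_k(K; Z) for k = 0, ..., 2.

H_0 = Z,  H_1 = 0,  H_2 = Z.

Order the vertices as 0 < 1 < 2 < 3. Listing each simplex with vertices in this order, K has dimension 2 with simplices:

  0-simplices (4): [0], [1], [2], [3]
  1-simplices (6): [0,1], [0,2], [0,3], [1,2], [1,3], [2,3]
  2-simplices (4): [0,1,2], [0,1,3], [0,2,3], [1,2,3]

so the chain groups are C_0 ≅ Z^4, C_1 ≅ Z^6, C_2 ≅ Z^4.

Boundary ∂_1: C_1 → C_0 maps an edge to its endpoints' difference, ∂[p,q] = q − p. For instance
  ∂[1,3] = [3] − [1].
The 4×6 boundary matrix has rank 3 and Smith normal form diag(1,1,1).

Boundary ∂_2: C_2 → C_1 sends each 2-simplex [p,q,r] to [q,r] − [p,r] + [p,q]. For instance
  ∂[1,2,3] = [2,3] − [1,3] + [1,2],
  ∂[0,1,3] = [1,3] − [0,3] + [0,1].
This gives a 6×4 integer matrix of rank 3; reducing to Smith normal form yields diagonal entries (1,1,1).

Now H_k = ker ∂_k / im ∂_{k+1}, so:

  H_0: rank C_0 − rank ∂_1 = 4 − 3 = 1, and the invariant factors of ∂_1 are all 1, so H_0 = Z.
  H_1: rank ker ∂_1 − rank ∂_2 = (6 − 3) − 3 = 0, and the invariant factors of ∂_2 are all 1, so H_1 = 0.
  H_2: rank ker ∂_2 − rank ∂_3 = (4 − 3) − 0 = 1, and there is no ∂_3, so H_2 = Z.

As a check, the Euler characteristic is 4 − 6 + 4 = 2, which agrees with 1 − 0 + 1 = 2.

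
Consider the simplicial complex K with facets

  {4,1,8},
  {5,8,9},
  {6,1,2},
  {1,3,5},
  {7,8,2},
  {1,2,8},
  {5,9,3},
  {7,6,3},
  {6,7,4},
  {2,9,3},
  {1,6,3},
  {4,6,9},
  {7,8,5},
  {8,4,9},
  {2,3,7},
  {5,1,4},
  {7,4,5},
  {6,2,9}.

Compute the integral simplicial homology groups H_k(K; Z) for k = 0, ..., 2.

H_0 = Z,  H_1 = Z ⊕ Z/2,  H_2 = 0.

Fix the vertex order 1 < 2 < 3 < 4 < 5 < 6 < 7 < 8 < 9 and write every simplex with vertices in increasing order. Then dim K = 2 and the simplices of K are:

  0-simplices (9): [1], [2], [3], [4], [5], [6], [7], [8], [9]
  1-simplices (27): (27 of them)
  2-simplices (18): [1,2,6], [1,2,8], [1,3,5], [1,3,6], [1,4,5], [1,4,8], [2,3,7], [2,3,9], [2,6,9], [2,7,8], [3,5,9], [3,6,7], [4,5,7], [4,6,7], [4,6,9], [4,8,9], [5,7,8], [5,8,9]

Hence C_0 ≅ Z^9, C_1 ≅ Z^27, C_2 ≅ Z^18.

Boundary ∂_1: C_1 → C_0 sends each edge [p,q] (with p < q) to q − p.
As a 9×27 matrix over Z this has rank 8, with invariant factors (1,1,1,1,1,1,1,1).

∂_2: C_2 → C_1 maps a triangle to the signed sum of its edges. For instance
  ∂[1,3,5] = [3,5] − [1,5] + [1,3],
  ∂[1,2,8] = [2,8] − [1,8] + [1,2].
The resulting 27×18 matrix has rank 18, and its Smith normal form has invariant factors (1,1,1,1,1,1,1,1,1,1,1,1,1,1,1,1,1,2).

Reading off H_k = ker ∂_k / im ∂_{k+1}:

  H_0: rank C_0 − rank ∂_1 = 9 − 8 = 1, and the invariant factors of ∂_1 are all 1, so H_0 ≅ Z.
  H_1: rank ker ∂_1 − rank ∂_2 = (27 − 8) − 18 = 1, and ∂_2 has invariant factor 2 > 1, so H_1 ≅ Z ⊕ Z/2.
  H_2: rank ker ∂_2 − rank ∂_3 = (18 − 18) − 0 = 0, and there is no ∂_3, so H_2 ≅ 0.

(K is a triangulation of the Klein bottle.)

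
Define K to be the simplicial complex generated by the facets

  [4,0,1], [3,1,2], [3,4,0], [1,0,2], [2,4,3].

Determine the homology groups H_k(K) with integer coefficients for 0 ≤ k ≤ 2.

H_0 = Z,  H_1 = Z,  H_2 = 0.

Fix the vertex order 0 < 1 < 2 < 3 < 4 and write every simplex with vertices in increasing order. Then dim K = 2 and the simplices of K are:

  0-simplices (5): [0], [1], [2], [3], [4]
  1-simplices (10): [0,1], [0,2], [0,3], [0,4], [1,2], [1,3], [1,4], [2,3], [2,4], [3,4]
  2-simplices (5): [0,1,2], [0,1,4], [0,3,4], [1,2,3], [2,3,4]

Hence C_0 ≅ Z^5, C_1 ≅ Z^10, C_2 ≅ Z^5.

The boundary map ∂_1: C_1 → C_0 is given by ∂[p,q] = [q] − [p].
As a 5×10 matrix over Z this has rank 4, with invariant factors (1,1,1,1).

Boundary ∂_2: C_2 → C_1 acts by ∂[p,q,r] = [q,r] − [p,r] + [p,q]. For instance
  ∂[0,1,4] = [1,4] − [0,4] + [0,1],
  ∂[0,3,4] = [3,4] − [0,4] + [0,3].
As a 10×5 matrix over Z this has rank 5, with invariant factors (1,1,1,1,1).

From H_k ≅ ker(∂_k) / im(∂_{k+1}) we obtain:

  H_0: rank C_0 − rank ∂_1 = 5 − 4 = 1, and the invariant factors of ∂_1 are all 1, so H_0 ≅ Z.
  H_1: rank ker ∂_1 − rank ∂_2 = (10 − 4) − 5 = 1, and the invariant factors of ∂_2 are all 1, so H_1 ≅ Z.
  H_2: rank ker ∂_2 − rank ∂_3 = (5 − 5) − 0 = 0, and there is no ∂_3, so H_2 ≅ 0.

As a check, the Euler characteristic is 5 − 10 + 5 = 0, which agrees with 1 − 1 + 0 = 0.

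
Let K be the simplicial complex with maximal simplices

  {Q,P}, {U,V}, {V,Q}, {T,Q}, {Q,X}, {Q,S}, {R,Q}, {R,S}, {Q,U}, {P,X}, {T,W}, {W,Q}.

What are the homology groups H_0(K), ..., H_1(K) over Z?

H_0 ≅ Z,  H_1 ≅ Z^4.

K has 9 vertices, 12 edges.
rank ∂_0 = 0, rank ∂_1 = 8 ⇒ b_0 = 9 − 0 − 8 = 1; all invariant factors of ∂_1 are 1 so no torsion. So H_0 ≅ Z.
rank ∂_1 = 8, rank ∂_2 = 0 ⇒ b_1 = 12 − 8 − 0 = 4. So H_1 ≅ Z^4.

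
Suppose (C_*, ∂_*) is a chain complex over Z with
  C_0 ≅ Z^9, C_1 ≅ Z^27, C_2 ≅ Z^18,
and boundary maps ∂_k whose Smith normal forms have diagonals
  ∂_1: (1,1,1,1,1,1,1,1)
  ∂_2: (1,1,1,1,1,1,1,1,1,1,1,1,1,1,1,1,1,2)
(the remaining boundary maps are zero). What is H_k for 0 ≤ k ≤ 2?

H_0 = Z,  H_1 = Z × Z/2,  H_2 = 0.

H_0: b_0 = 9 − 0 − 8 = 1; torsion from ∂_1 factors > 1: none. So H_0 = Z.
H_1: b_1 = 27 − 8 − 18 = 1; torsion from ∂_2 factors > 1: [2]. So H_1 = Z × Z/2.
H_2: b_2 = 18 − 18 − 0 = 0; torsion from ∂_3 factors > 1: none. So H_2 = 0.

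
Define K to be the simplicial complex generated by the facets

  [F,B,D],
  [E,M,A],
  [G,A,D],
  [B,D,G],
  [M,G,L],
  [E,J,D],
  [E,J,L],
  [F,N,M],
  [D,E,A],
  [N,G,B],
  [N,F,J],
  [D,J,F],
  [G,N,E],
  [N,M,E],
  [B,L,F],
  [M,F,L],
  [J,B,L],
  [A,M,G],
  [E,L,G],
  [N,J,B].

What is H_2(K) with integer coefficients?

Fix the vertex order A < B < D < E < F < G < J < L < M < N and write every simplex with vertices in increasing order. Then dim K = 2 and the simplices of K are:

  0-simplices (10): A, B, D, E, F, G, J, L, M, N
  1-simplices (30): AD, AE, AG, AM, BD, BF, BG, BJ, BL, BN, DE, DF, DG, DJ, EG, EJ, EL, EM, EN, FJ, FL, FM, FN, GL, GM, GN, JL, JN, LM, MN
  2-simplices (20): ADE, ADG, AEM, AGM, BDF, BDG, BFL, BGN, BJL, BJN, DEJ, DFJ, EGL, EGN, EJL, EMN, FJN, FLM, FMN, GLM

so the chain groups are C_0 ≅ Z^10, C_1 ≅ Z^30, C_2 ≅ Z^20.

∂_1: C_1 → C_0 sends each edge [p,q] (with p < q) to q − p. For instance
  ∂DE = E − D.
This gives a 10×30 integer matrix of rank 9; reducing to Smith normal form yields diagonal entries (1,1,1,1,1,1,1,1,1).

∂_2: C_2 → C_1 maps a triangle to the signed sum of its edges. For instance
  ∂FLM = LM − FM + FL,
  ∂EGL = GL − EL + EG.
The 30×20 boundary matrix has rank 20 and Smith normal form diag(1,1,1,1,1,1,1,1,1,1,1,1,1,1,1,1,1,1,1,2).

Reading off H_k = ker ∂_k / im ∂_{k+1}:

  H_2: rank ker ∂_2 − rank ∂_3 = (20 − 20) − 0 = 0, and there is no ∂_3, so H_2 ≅ 0.

H_2 ≅ 0.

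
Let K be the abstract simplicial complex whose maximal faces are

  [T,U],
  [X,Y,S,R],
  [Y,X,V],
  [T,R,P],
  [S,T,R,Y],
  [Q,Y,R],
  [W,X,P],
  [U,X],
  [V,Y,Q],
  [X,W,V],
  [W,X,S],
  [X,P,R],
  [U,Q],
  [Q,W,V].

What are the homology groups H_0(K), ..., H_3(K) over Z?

H_0 = Z,  H_1 = Z^2,  H_2 = 0,  H_3 = 0.

Order the vertices as P < Q < R < S < T < U < V < W < X < Y. Listing each simplex with vertices in this order, K has dimension 3 with simplices:

  0-simplices (10): P, Q, R, S, T, U, V, W, X, Y
  1-simplices (25): PR, PT, PW, PX, QR, QU, QV, QW, QY, RS, RT, RX, RY, ST, SW, SX, SY, TU, TY, UX, VW, VX, VY, WX, XY
  2-simplices (16): PRT, PRX, PWX, QRY, QVW, QVY, RST, RSX, RSY, RTY, RXY, STY, SWX, SXY, VWX, VXY
  3-simplices (2): RSTY, RSXY

Hence C_0 ≅ Z^10, C_1 ≅ Z^25, C_2 ≅ Z^16, C_3 ≅ Z^2.

∂_1: C_1 → C_0 is given by ∂[p,q] = [q] − [p]. For instance
  ∂SW = W − S.
The 10×25 boundary matrix has rank 9 and Smith normal form diag(1,1,1,1,1,1,1,1,1).

∂_2: C_2 → C_1 maps a triangle to the signed sum of its edges. For instance
  ∂PRX = RX − PX + PR,
  ∂RTY = TY − RY + RT.
The 25×16 boundary matrix has rank 14 and Smith normal form diag(1,1,1,1,1,1,1,1,1,1,1,1,1,1).

The boundary map ∂_3: C_3 → C_2 sends each 3-simplex σ to the alternating sum Σ_i (−1)^i (σ with its i-th vertex removed). For instance
  ∂RSXY = SXY − RXY + RSY − RSX,
  ∂RSTY = STY − RTY + RSY − RST.
The 16×2 boundary matrix has rank 2 and Smith normal form diag(1,1).

Now H_k = ker ∂_k / im ∂_{k+1}, so:

  H_0: rank C_0 − rank ∂_1 = 10 − 9 = 1, and the invariant factors of ∂_1 are all 1, so H_0 = Z.
  H_1: rank ker ∂_1 − rank ∂_2 = (25 − 9) − 14 = 2, and the invariant factors of ∂_2 are all 1, so H_1 = Z^2.
  H_2: rank ker ∂_2 − rank ∂_3 = (16 − 14) − 2 = 0, and the invariant factors of ∂_3 are all 1, so H_2 = 0.
  H_3: rank ker ∂_3 − rank ∂_4 = (2 − 2) − 0 = 0, and there is no ∂_4, so H_3 = 0.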